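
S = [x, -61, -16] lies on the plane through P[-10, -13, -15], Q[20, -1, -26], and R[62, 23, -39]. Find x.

-40

A normal to the plane is n = PQ × PR = (108, -72, 216).
S lies in the plane iff n · PS = 0.
This gives (108)x + (4320) = 0, so x = -40.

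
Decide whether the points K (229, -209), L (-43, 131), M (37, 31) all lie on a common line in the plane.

KL = (-272, 340), KM = (-192, 240).
det[KL; KM] = (-272)(240) − (340)(-192) = 0.
The determinant is zero, so the points are collinear.

Yes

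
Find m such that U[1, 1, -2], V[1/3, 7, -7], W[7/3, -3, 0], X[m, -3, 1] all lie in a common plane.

Normal to plane UVW: n = (-8, -16/3, -16/3); plane equation n·P = -8/3.
Requiring n·X = -8/3: (-8)m + (32/3) = -8/3.
So m = 5/3.

5/3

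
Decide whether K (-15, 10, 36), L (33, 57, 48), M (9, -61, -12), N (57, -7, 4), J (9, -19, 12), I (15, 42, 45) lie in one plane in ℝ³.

The plane through K, L, M has normal n = KL × KM = (-1404, 2592, -4536) and equation n·P = -116316.
Checking the remaining points: n·N = -116316, n·J = -116316, n·I = -116316.
All equal -116316, so all 6 points lie in one plane.

Yes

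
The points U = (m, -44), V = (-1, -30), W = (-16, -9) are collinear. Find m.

9

Collinearity: (U − V) must be parallel to (W − V) = (-15, 21).
Cross-multiplying the components: (m − (-1))·(21) = (-14)·(-15).
Solving gives m = 9.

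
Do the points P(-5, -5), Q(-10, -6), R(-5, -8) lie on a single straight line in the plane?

PQ = (-5, -1), PR = (0, -3).
Twice the signed area of △PQR is (-5)(-3) − (-1)(0) = 15.
The area is nonzero, so the three points are not collinear.

No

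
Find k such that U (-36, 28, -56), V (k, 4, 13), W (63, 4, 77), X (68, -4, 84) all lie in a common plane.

Coplanarity ⇔ det[UV; UW; UX] = 0.
Expanding, this is linear in k: (896)k + (-13440) = 0.
So k = 15.

15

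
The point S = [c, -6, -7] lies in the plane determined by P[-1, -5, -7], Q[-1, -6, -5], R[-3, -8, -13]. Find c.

-4/3

Coplanarity requires PQ · (PR × PS) = 0.
PQ = (0, -1, 2), PR = (-2, -3, -6); the triple product is linear in c with coefficient 12 and constant term 16.
Setting it to zero: c = -4/3.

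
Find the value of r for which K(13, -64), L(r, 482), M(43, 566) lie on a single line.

Collinearity: (L − K) must be parallel to (M − K) = (30, 630).
Cross-multiplying the components: (r − 13)·(630) = (546)·(30).
Solving gives r = 39.

39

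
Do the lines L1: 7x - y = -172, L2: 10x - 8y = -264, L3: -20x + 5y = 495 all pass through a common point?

No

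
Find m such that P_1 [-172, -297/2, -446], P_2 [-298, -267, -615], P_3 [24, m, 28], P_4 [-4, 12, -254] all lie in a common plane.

Coplanarity ⇔ det[P_1P_2; P_1P_3; P_1P_4] = 0.
Expanding, this is linear in m: (4200)m + (-84000) = 0.
So m = 20.

20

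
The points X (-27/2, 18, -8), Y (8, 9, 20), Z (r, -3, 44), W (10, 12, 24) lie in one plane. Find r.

55/2

Normal to plane XYW: n = (-120, -30, 165/2); plane equation n·P = 420.
Requiring n·Z = 420: (-120)r + (3720) = 420.
So r = 55/2.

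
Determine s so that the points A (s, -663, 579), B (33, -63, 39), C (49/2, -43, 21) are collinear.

288

Direction BC = (-17/2, 20, -18). From the y-coordinate of A, the parameter along the line is τ = (-663 − (-63))/20 = -30.
Then s = 33 + (-30)·(-17/2) = 288.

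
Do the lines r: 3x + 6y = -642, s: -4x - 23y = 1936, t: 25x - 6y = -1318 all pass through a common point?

Intersecting r and s: solving the 2×2 system gives (x, y) = (-70, -72).
Substitute into t: (25)(-70) + (-6)(-72) = -1318.
This equals -1318, so (-70, -72) lies on all three lines and they are concurrent.

Yes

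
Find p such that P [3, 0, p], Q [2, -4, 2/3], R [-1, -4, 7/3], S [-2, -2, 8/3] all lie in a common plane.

Coplanarity ⇔ det[PQ; PR; PS] = 0.
Expanding, this is linear in p: (6)p + (2) = 0.
So p = -1/3.

-1/3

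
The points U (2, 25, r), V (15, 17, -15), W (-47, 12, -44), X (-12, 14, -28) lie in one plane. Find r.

The points are coplanar iff UV · (UW × UX) = 0.
Expanding, this is linear in r: (-51)r + (-867) = 0.
So r = -17.

-17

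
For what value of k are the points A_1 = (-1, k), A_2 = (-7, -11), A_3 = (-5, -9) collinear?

-5

The three points are collinear iff det[A_1A_2; A_1A_3] = 0.
This determinant is linear in k: (2)k + (10) = 0, so k = -5.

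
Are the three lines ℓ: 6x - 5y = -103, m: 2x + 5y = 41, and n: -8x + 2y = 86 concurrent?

No

Intersecting ℓ and m: solving the 2×2 system gives (x, y) = (-31/4, 113/10).
Substitute into n: (-8)(-31/4) + (2)(113/10) = 423/5.
But n requires 86 ≠ 423/5, so the three lines have no common point.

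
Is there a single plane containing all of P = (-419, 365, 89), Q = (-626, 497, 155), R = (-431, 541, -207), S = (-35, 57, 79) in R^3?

With P as base: PQ = (-207, 132, 66), PR = (-12, 176, -296), PS = (384, -308, -10).
PR × PS = (-92928, -113784, -63888).
PQ · (PR × PS) = 0.
The scalar triple product vanishes, so the four points are coplanar.

Yes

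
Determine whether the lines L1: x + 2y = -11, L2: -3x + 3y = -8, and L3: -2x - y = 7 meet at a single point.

No

Intersecting L1 and L2: solving the 2×2 system gives (x, y) = (-17/9, -41/9).
Substitute into L3: (-2)(-17/9) + (-1)(-41/9) = 25/3.
But L3 requires 7 ≠ 25/3, so the three lines have no common point.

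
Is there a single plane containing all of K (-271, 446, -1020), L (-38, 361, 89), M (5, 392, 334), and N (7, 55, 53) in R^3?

A normal to the plane through K, L, M is n = KL × KM = (-55204, -9398, 10878).
The plane has equation n·P = -326784. For N: n·N = -326784.
Equal, so N lies in the plane and all four are coplanar.

Yes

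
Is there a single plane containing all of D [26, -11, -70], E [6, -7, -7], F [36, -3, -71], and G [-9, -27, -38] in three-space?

No

With D as base: DE = (-20, 4, 63), DF = (10, 8, -1), DG = (-35, -16, 32).
DF × DG = (240, -285, 120).
DE · (DF × DG) = 1620.
Since 1620 ≠ 0, the four points are not coplanar.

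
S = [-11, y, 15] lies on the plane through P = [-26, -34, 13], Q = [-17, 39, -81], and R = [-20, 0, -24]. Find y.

-3

Coplanarity requires PQ · (PR × PS) = 0.
PQ = (9, 73, -94), PR = (6, 34, -37); the triple product is linear in y with coefficient -231 and constant term -693.
Setting it to zero: y = -3.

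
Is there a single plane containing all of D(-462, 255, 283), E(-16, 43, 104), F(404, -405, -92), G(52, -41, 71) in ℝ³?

With D as base: DE = (446, -212, -179), DF = (866, -660, -375), DG = (514, -296, -212).
DF × DG = (28920, -9158, 82904).
DE · (DF × DG) = 0.
The scalar triple product vanishes, so the four points are coplanar.

Yes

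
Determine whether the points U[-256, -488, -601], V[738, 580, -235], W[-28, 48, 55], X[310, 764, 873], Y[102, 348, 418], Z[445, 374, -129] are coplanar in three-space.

Yes

The plane through U, V, W has normal n = UV × UW = (504432, -568616, 289280) and equation n·P = -25507264.
Checking the remaining points: n·X = -25507264, n·Y = -25507264, n·Z = -25507264.
All equal -25507264, so all 6 points lie in one plane.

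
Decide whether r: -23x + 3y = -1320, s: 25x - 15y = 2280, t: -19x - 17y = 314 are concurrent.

No

Intersecting r and s: solving the 2×2 system gives (x, y) = (48, -72).
Substitute into t: (-19)(48) + (-17)(-72) = 312.
But t requires 314 ≠ 312, so the three lines have no common point.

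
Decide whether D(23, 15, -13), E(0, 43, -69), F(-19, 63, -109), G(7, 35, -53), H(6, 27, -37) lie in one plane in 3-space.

The plane through D, E, F has normal n = DE × DF = (0, 144, 72) and equation n·P = 1224.
Checking the remaining points: n·G = 1224, n·H = 1224.
All equal 1224, so all 5 points lie in one plane.

Yes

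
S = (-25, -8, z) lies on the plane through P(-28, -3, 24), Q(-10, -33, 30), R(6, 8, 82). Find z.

25

A normal to the plane is n = PQ × PR = (-1806, -840, 1218).
S lies in the plane iff n · PS = 0.
This gives (1218)z + (-30450) = 0, so z = 25.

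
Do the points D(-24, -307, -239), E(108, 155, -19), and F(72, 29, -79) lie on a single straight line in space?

Yes

DE = (132, 462, 220), DF = (96, 336, 160).
DE × DF = (0, 0, 0).
The cross product vanishes, so the three points are collinear.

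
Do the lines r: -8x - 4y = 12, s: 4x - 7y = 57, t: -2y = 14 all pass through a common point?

Intersecting r and s: solving the 2×2 system gives (x, y) = (2, -7).
Substitute into t: (0)(2) + (-2)(-7) = 14.
This equals 14, so (2, -7) lies on all three lines and they are concurrent.

Yes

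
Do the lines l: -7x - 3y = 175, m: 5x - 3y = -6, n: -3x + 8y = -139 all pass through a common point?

No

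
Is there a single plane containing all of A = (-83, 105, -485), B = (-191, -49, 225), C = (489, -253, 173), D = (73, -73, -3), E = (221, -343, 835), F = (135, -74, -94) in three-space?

The plane through A, B, C has normal n = AB × AC = (152848, 477184, 126752) and equation n·P = -24056784.
Checking the remaining points: n·D = -24056784, n·E = -24056784, n·F = -26591824.
Since n·F = -26591824 ≠ -24056784, F is off the plane and the points are not all coplanar.

No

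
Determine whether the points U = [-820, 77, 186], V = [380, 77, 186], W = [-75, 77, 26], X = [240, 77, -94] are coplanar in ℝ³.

The four points are coplanar iff the 3×3 determinant with rows UV, UW, UX is zero.
Rows: (1200, 0, 0), (745, 0, -160), (1060, 0, -280).
Expanding along the first row: (1200)(0) − (0)(-39000) + (0)(0) = 0.
Zero determinant ⇒ coplanar.

Yes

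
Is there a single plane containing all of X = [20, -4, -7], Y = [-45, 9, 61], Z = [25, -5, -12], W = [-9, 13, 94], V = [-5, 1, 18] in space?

No

The plane through X, Y, Z has normal n = XY × XZ = (3, 15, 0) and equation n·P = 0.
Checking the remaining points: n·W = 168, n·V = 0.
Since n·W = 168 ≠ 0, W is off the plane and the points are not all coplanar.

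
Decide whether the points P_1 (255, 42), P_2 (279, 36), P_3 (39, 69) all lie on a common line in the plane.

P_1P_2 = (24, -6), P_1P_3 = (-216, 27).
Twice the signed area of △P_1P_2P_3 is (24)(27) − (-6)(-216) = -648.
The area is nonzero, so the three points are not collinear.

No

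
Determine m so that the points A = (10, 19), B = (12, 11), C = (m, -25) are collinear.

21

Collinearity: (C − A) must be parallel to (B − A) = (2, -8).
Cross-multiplying the components: (m − 10)·(-8) = (-44)·(2).
Solving gives m = 21.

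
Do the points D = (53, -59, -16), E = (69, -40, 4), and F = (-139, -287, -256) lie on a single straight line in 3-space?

DE = (16, 19, 20), DF = (-192, -228, -240).
DE × DF = (0, 0, 0).
The cross product vanishes, so the three points are collinear.

Yes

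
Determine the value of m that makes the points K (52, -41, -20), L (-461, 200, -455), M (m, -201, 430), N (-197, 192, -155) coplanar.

532

Coplanarity ⇔ det[KL; KM; KN] = 0.
Expanding, this is linear in m: (-68820)m + (36612240) = 0.
So m = 532.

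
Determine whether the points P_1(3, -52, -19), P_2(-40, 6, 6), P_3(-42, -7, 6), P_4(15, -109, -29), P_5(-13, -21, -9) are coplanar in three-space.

Yes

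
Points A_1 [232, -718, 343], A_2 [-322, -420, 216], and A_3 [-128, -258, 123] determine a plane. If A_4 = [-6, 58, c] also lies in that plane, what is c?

-46

The plane through A_1, A_2, A_3 has equation −7140x − 76160y − 147560z = 2413320.
Substituting A_4: (-147560)c + (-4374440) = 2413320, so c = -46.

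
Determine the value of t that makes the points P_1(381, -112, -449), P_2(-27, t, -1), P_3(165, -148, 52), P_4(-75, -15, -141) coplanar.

-65

Coplanarity ⇔ det[P_1P_2; P_1P_3; P_1P_4] = 0.
Expanding, this is linear in t: (-161928)t + (-10525320) = 0.
So t = -65.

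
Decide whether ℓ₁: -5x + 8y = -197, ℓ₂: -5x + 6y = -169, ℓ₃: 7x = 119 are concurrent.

Yes

The three lines meet at one point iff the augmented coefficient matrix [aᵢ bᵢ cᵢ] has rank < 3, i.e. its determinant vanishes.
Here the determinant is 0.
It vanishes, so the lines are concurrent at (17, -14).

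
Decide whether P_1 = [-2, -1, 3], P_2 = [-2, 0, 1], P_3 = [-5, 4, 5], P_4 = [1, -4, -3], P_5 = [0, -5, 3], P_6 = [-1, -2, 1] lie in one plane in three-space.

The plane through P_1, P_2, P_3 has normal n = P_1P_2 × P_1P_3 = (12, 6, 3) and equation n·P = -21.
Checking the remaining points: n·P_4 = -21, n·P_5 = -21, n·P_6 = -21.
All equal -21, so all 6 points lie in one plane.

Yes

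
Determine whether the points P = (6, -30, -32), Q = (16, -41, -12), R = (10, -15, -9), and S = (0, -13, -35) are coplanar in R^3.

No

A normal to the plane through P, Q, R is n = PQ × PR = (-553, -150, 194).
The plane has equation n·X = -5026. For S: n·S = -4840.
-4840 ≠ -5026, so S is off the plane.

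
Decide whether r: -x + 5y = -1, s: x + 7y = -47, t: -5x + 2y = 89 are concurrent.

No

Lines aᵢx + bᵢy = cᵢ with pairwise distinct directions are concurrent exactly when det[aᵢ bᵢ cᵢ] = 0.
Here the determinant is -24.
Nonzero, so no common point exists.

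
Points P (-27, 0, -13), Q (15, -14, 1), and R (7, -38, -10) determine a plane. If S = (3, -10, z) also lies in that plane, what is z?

-3

The plane through P, Q, R has equation 490x + 350y − 1120z = 1330.
Substituting S: (-1120)z + (-2030) = 1330, so z = -3.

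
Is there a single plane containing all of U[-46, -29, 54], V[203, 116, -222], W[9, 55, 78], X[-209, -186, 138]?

No

With U as base: UV = (249, 145, -276), UW = (55, 84, 24), UX = (-163, -157, 84).
UW × UX = (10824, -8532, 5057).
UV · (UW × UX) = 62304.
Since 62304 ≠ 0, the four points are not coplanar.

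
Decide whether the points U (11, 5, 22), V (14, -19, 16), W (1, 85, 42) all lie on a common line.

Yes

UV = (3, -24, -6), UW = (-10, 80, 20).
UV × UW = (0, 0, 0).
The cross product vanishes, so the three points are collinear.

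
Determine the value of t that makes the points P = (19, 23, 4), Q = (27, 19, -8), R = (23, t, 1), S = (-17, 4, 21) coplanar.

24

The points are coplanar iff PQ · (PR × PS) = 0.
Expanding, this is linear in t: (-296)t + (7104) = 0.
So t = 24.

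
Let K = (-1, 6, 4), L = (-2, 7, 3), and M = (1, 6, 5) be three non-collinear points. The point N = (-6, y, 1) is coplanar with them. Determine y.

7

The plane through K, L, M has equation 1x − 1y − 2z = -15.
Substituting N: (-1)y + (-8) = -15, so y = 7.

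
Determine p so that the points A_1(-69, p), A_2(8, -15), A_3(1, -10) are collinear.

Collinearity: (A_1 − A_2) must be parallel to (A_3 − A_2) = (-7, 5).
Cross-multiplying the components: (p − (-15))·(-7) = (-77)·(5).
Solving gives p = 40.

40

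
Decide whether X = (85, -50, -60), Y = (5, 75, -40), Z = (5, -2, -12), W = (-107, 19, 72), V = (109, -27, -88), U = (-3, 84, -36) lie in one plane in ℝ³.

No

The plane through X, Y, Z has normal n = XY × XZ = (5040, 2240, 6160) and equation n·P = -53200.
Checking the remaining points: n·W = -53200, n·V = -53200, n·U = -48720.
Since n·U = -48720 ≠ -53200, U is off the plane and the points are not all coplanar.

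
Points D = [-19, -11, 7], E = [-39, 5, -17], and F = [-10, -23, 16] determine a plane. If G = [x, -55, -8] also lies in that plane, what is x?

A normal to the plane is n = DE × DF = (-144, -36, 96).
G lies in the plane iff n · DG = 0.
This gives (-144)x + (-2592) = 0, so x = -18.

-18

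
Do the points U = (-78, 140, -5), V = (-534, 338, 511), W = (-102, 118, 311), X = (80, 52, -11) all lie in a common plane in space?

Yes

The four points are coplanar iff the 3×3 determinant with rows UV, UW, UX is zero.
Rows: (-456, 198, 516), (-24, -22, 316), (158, -88, -6).
Expanding along the first row: (-456)(27940) − (198)(-49784) + (516)(5588) = 0.
Zero determinant ⇒ coplanar.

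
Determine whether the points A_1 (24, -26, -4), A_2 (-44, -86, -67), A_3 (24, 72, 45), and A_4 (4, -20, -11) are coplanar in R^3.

No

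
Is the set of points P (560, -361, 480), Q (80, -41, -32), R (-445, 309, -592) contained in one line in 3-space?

PQ = (-480, 320, -512), PR = (-1005, 670, -1072).
Each component of PR is 67/32 times the corresponding component of PQ, so PR = 67/32·PQ and the points are collinear.

Yes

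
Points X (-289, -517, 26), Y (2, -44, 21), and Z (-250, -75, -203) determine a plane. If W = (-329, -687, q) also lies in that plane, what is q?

90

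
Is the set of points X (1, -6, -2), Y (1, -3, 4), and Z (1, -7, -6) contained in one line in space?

XY = (0, 3, 6), XZ = (0, -1, -4).
Comparing components 2 and 3: (3)(-4) − (6)(-1) = -6 ≠ 0, so XY and XZ are not parallel and the points are not collinear.

No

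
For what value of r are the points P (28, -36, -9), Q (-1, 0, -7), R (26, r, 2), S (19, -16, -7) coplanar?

36

Normal to plane PQS: n = (32, 40, -256); plane equation n·X = 1760.
Requiring n·R = 1760: (40)r + (320) = 1760.
So r = 36.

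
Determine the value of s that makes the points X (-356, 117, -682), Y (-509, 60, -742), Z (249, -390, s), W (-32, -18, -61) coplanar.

The points are coplanar iff XY · (XZ × XW) = 0.
Expanding, this is linear in s: (-39123)s + (37949310) = 0.
So s = 970.

970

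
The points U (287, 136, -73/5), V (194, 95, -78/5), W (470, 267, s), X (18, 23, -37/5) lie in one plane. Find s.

391/5

Normal to plane UVX: n = (-2041/5, 4693/5, -520); plane equation n·P = 90441/5.
Requiring n·W = 90441/5: (-520)s + (293761/5) = 90441/5.
So s = 391/5.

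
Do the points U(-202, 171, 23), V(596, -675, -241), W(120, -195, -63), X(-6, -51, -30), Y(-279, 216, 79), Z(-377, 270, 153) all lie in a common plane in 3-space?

Yes

The plane through U, V, W has normal n = UV × UW = (-23868, -16380, -19656) and equation n·P = 1568268.
Checking the remaining points: n·X = 1568268, n·Y = 1568268, n·Z = 1568268.
All equal 1568268, so all 6 points lie in one plane.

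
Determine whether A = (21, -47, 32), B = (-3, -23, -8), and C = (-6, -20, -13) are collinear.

Yes

AB = (-24, 24, -40), AC = (-27, 27, -45).
AB × AC = (0, 0, 0).
The cross product vanishes, so the three points are collinear.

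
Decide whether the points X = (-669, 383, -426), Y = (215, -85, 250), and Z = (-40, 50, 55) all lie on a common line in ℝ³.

XY = (884, -468, 676), XZ = (629, -333, 481).
Each component of XZ is 37/52 times the corresponding component of XY, so XZ = 37/52·XY and the points are collinear.

Yes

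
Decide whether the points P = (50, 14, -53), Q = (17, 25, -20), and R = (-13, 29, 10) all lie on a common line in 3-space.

No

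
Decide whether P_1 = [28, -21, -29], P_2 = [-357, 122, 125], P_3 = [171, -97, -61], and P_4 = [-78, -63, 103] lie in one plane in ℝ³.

Yes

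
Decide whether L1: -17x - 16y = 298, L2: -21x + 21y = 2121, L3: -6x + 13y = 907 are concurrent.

Yes

Lines aᵢx + bᵢy = cᵢ with pairwise distinct directions are concurrent exactly when det[aᵢ bᵢ cᵢ] = 0.
Here the determinant is 0.
It vanishes, so the lines are concurrent at (-58, 43).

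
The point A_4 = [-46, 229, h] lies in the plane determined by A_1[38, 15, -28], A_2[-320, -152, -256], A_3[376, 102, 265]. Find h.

Coplanarity requires A_1A_2 · (A_1A_3 × A_1A_4) = 0.
A_1A_2 = (-358, -167, -228), A_1A_3 = (338, 87, 293); the triple product is linear in h with coefficient 25300 and constant term 9108000.
Setting it to zero: h = -360.

-360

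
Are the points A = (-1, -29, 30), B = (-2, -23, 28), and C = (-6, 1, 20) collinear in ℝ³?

Yes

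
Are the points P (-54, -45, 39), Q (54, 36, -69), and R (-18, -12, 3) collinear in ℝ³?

No

PQ = (108, 81, -108), PR = (36, 33, -36).
PQ × PR = (648, 0, 648).
The cross product is nonzero, so the points do not lie on one line.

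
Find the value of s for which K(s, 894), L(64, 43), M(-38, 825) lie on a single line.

Collinearity: (K − L) must be parallel to (M − L) = (-102, 782).
Cross-multiplying the components: (s − 64)·(782) = (851)·(-102).
Solving gives s = -47.

-47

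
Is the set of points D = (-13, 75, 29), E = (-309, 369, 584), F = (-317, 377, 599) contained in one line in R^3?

DE = (-296, 294, 555), DF = (-304, 302, 570).
DE × DF = (-30, 0, -16).
The cross product is nonzero, so the points do not lie on one line.

No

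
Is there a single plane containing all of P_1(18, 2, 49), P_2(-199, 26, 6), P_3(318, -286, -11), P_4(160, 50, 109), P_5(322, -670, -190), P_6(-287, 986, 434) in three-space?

No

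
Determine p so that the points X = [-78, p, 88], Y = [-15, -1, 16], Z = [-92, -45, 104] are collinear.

Collinearity requires XY × XZ = 0; each component is linear in p.
The x-component gives (-88)p + (-3256) = 0, so p = -37.
The remaining components then also vanish.

-37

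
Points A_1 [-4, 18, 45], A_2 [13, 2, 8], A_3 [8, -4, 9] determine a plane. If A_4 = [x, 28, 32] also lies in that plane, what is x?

13

Coplanarity requires A_1A_2 · (A_1A_3 × A_1A_4) = 0.
A_1A_2 = (17, -16, -37), A_1A_3 = (12, -22, -36); the triple product is linear in x with coefficient -238 and constant term 3094.
Setting it to zero: x = 13.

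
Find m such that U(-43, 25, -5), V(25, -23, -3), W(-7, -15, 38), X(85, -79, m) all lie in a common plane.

38

Normal to plane UVW: n = (-1984, -2852, -992); plane equation n·P = 18972.
Requiring n·X = 18972: (-992)m + (56668) = 18972.
So m = 38.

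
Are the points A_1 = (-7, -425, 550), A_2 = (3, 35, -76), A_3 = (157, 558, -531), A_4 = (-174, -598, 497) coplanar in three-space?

No

With A_1 as base: A_1A_2 = (10, 460, -626), A_1A_3 = (164, 983, -1081), A_1A_4 = (-167, -173, -53).
A_1A_3 × A_1A_4 = (-239112, 189219, 135789).
A_1A_2 · (A_1A_3 × A_1A_4) = -354294.
Since -354294 ≠ 0, the four points are not coplanar.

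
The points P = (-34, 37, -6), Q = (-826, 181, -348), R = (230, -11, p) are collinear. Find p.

Collinearity requires PQ × PR = 0; each component is linear in p.
The x-component gives (144)p + (-15552) = 0, so p = 108.
The remaining components then also vanish.

108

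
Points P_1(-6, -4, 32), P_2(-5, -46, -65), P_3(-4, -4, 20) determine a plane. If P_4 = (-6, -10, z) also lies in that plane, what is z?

19

A normal to the plane is n = P_1P_2 × P_1P_3 = (504, -182, 84).
P_4 lies in the plane iff n · P_1P_4 = 0.
This gives (84)z + (-1596) = 0, so z = 19.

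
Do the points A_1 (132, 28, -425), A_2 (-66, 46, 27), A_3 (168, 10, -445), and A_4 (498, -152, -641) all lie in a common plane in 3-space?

A normal to the plane through A_1, A_2, A_3 is n = A_1A_2 × A_1A_3 = (7776, 12312, 2916).
The plane has equation n·P = 131868. For A_4: n·A_4 = 131868.
Equal, so A_4 lies in the plane and all four are coplanar.

Yes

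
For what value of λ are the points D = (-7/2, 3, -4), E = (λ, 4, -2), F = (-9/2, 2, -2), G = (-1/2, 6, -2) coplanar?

Normal to plane DFG: n = (-8, 8, 0); plane equation n·P = 52.
Requiring n·E = 52: (-8)λ + (32) = 52.
So λ = -5/2.

-5/2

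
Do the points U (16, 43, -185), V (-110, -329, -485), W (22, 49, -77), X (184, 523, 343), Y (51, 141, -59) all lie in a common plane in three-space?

The plane through U, V, W has normal n = UV × UW = (-38376, 11808, 1476) and equation n·P = -379332.
Checking the remaining points: n·X = -379332, n·Y = -379332.
All equal -379332, so all 5 points lie in one plane.

Yes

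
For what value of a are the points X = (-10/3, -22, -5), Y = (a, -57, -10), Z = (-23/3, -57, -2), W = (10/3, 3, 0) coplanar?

-35/3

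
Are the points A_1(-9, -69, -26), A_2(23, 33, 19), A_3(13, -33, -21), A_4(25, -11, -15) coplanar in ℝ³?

No

A normal to the plane through A_1, A_2, A_3 is n = A_1A_2 × A_1A_3 = (-1110, 830, -1092).
The plane has equation n·P = -18888. For A_4: n·A_4 = -20500.
-20500 ≠ -18888, so A_4 is off the plane.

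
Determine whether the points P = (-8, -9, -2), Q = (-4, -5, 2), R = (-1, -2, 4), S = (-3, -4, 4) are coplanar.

Yes

A normal to the plane through P, Q, R is n = PQ × PR = (-4, 4, 0).
The plane has equation n·X = -4. For S: n·S = -4.
Equal, so S lies in the plane and all four are coplanar.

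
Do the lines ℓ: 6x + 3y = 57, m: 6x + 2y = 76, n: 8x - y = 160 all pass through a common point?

No

Intersecting ℓ and m: solving the 2×2 system gives (x, y) = (19, -19).
Substitute into n: (8)(19) + (-1)(-19) = 171.
But n requires 160 ≠ 171, so the three lines have no common point.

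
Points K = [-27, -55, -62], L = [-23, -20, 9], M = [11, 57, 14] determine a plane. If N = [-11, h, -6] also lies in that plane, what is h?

1

The plane through K, L, M has equation −5292x + 2394y − 882z = 65898.
Substituting N: (2394)h + (63504) = 65898, so h = 1.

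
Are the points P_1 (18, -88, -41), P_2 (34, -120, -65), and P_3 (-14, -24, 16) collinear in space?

P_1P_2 = (16, -32, -24), P_1P_3 = (-32, 64, 57).
P_1P_2 × P_1P_3 = (-288, -144, 0).
The cross product is nonzero, so the points do not lie on one line.

No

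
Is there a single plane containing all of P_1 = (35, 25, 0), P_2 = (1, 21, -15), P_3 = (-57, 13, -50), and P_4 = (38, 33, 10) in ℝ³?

No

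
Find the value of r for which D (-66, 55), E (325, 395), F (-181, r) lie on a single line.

-45

Collinearity: (F − D) must be parallel to (E − D) = (391, 340).
Cross-multiplying the components: (r − 55)·(391) = (-115)·(340).
Solving gives r = -45.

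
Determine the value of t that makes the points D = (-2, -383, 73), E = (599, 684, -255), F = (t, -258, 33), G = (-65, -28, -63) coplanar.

53

The points are coplanar iff DE · (DF × DG) = 0.
Expanding, this is linear in t: (28672)t + (-1519616) = 0.
So t = 53.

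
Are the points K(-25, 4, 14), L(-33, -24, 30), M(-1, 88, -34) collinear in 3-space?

Yes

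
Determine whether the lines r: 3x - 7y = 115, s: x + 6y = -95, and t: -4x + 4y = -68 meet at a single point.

Yes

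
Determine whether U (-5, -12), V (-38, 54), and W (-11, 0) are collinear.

Yes

UV = (-33, 66), UW = (-6, 12).
Twice the signed area of △UVW is (-33)(12) − (66)(-6) = 0.
The triangle is degenerate (zero area), so the points are collinear.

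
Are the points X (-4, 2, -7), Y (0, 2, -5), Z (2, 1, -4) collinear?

No

XY = (4, 0, 2), XZ = (6, -1, 3).
Comparing components 2 and 3: (0)(3) − (2)(-1) = 2 ≠ 0, so XY and XZ are not parallel and the points are not collinear.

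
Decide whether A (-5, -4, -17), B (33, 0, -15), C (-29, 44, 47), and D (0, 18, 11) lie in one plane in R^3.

The four points are coplanar iff the 3×3 determinant with rows AB, AC, AD is zero.
Rows: (38, 4, 2), (-24, 48, 64), (5, 22, 28).
Expanding along the first row: (38)(-64) − (4)(-992) + (2)(-768) = 0.
Zero determinant ⇒ coplanar.

Yes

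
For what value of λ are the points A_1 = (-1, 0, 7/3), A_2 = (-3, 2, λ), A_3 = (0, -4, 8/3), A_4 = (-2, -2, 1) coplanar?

2/3

Normal to plane A_1A_3A_4: n = (6, 1, -6); plane equation n·P = -20.
Requiring n·A_2 = -20: (-6)λ + (-16) = -20.
So λ = 2/3.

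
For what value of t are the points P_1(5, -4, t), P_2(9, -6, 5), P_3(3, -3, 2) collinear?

3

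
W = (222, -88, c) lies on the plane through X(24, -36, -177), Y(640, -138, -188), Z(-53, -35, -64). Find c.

2

A normal to the plane is n = XY × XZ = (-11515, -68761, -7238).
W lies in the plane iff n · XW = 0.
This gives (-7238)c + (14476) = 0, so c = 2.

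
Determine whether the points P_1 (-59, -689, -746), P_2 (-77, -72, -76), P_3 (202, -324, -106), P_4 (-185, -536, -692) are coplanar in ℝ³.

A normal to the plane through P_1, P_2, P_3 is n = P_1P_2 × P_1P_3 = (150330, 186390, -167607).
The plane has equation n·P = -12257358. For P_4: n·P_4 = -11732046.
-11732046 ≠ -12257358, so P_4 is off the plane.

No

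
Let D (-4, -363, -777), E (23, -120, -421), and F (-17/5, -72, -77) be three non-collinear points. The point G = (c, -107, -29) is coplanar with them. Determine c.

Coplanarity requires DE · (DF × DG) = 0.
DE = (27, 243, 356), DF = (3/5, 291, 700); the triple product is linear in c with coefficient 66504 and constant term 6251376/5.
Setting it to zero: c = -94/5.

-94/5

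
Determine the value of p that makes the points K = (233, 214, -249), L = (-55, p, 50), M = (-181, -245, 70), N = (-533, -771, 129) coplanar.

-56

Normal to plane KMN: n = (140713, -87862, 56196); plane equation n·P = -9143.
Requiring n·L = -9143: (-87862)p + (-4929415) = -9143.
So p = -56.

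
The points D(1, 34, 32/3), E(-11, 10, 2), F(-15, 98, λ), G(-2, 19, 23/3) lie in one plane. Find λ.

8

The points are coplanar iff DE · (DF × DG) = 0.
Expanding, this is linear in λ: (-108)λ + (864) = 0.
So λ = 8.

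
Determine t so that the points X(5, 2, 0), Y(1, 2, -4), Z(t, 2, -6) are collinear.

Collinearity requires XY × XZ = 0; each component is linear in t.
The y-component gives (-4)t + (-4) = 0, so t = -1.
The remaining components then also vanish.

-1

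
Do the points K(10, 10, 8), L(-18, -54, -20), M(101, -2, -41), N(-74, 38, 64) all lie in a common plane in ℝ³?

Yes

A normal to the plane through K, L, M is n = KL × KM = (2800, -3920, 6160).
The plane has equation n·P = 38080. For N: n·N = 38080.
Equal, so N lies in the plane and all four are coplanar.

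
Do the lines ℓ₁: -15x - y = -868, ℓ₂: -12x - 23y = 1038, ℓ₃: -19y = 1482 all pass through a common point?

No

Intersecting ℓ₁ and ℓ₂: solving the 2×2 system gives (x, y) = (21002/333, -8662/111).
Substitute into ℓ₃: (0)(21002/333) + (-19)(-8662/111) = 164578/111.
But ℓ₃ requires 1482 ≠ 164578/111, so the three lines have no common point.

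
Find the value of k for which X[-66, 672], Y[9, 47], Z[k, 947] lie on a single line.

-99

Collinearity: (Z − X) must be parallel to (Y − X) = (75, -625).
Cross-multiplying the components: (k − (-66))·(-625) = (275)·(75).
Solving gives k = -99.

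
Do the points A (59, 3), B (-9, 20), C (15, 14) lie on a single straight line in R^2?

Yes

AB = (-68, 17), AC = (-44, 11).
det[AB; AC] = (-68)(11) − (17)(-44) = 0.
The determinant is zero, so the points are collinear.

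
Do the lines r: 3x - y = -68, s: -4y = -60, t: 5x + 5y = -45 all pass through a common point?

No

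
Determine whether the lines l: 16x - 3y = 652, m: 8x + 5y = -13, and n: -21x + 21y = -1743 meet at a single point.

No

Intersecting l and m: solving the 2×2 system gives (x, y) = (3221/104, -678/13).
Substitute into n: (-21)(3221/104) + (21)(-678/13) = -13965/8.
But n requires -1743 ≠ -13965/8, so the three lines have no common point.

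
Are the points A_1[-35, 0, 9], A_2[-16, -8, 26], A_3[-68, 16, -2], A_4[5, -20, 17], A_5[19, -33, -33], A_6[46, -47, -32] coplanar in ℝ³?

The plane through A_1, A_2, A_3 has normal n = A_1A_2 × A_1A_3 = (-184, -352, 40) and equation n·P = 6800.
Checking the remaining points: n·A_4 = 6800, n·A_5 = 6800, n·A_6 = 6800.
All equal 6800, so all 6 points lie in one plane.

Yes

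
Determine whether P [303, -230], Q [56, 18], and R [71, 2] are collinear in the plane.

PQ = (-247, 248), PR = (-232, 232).
det[PQ; PR] = (-247)(232) − (248)(-232) = 232.
The determinant is nonzero, so they are not collinear.

No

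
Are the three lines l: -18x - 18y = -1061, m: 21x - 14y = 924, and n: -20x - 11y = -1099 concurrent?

No

Intersecting l and m: solving the 2×2 system gives (x, y) = (2249/45, 269/30).
Substitute into n: (-20)(2249/45) + (-11)(269/30) = -98837/90.
But n requires -1099 ≠ -98837/90, so the three lines have no common point.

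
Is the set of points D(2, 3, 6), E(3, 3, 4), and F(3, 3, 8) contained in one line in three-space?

No

DE = (1, 0, -2), DF = (1, 0, 2).
DE × DF = (0, -4, 0).
The cross product is nonzero, so the points do not lie on one line.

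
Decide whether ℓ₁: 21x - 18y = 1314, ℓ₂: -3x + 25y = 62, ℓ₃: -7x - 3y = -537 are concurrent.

No

Lines aᵢx + bᵢy = cᵢ with pairwise distinct directions are concurrent exactly when det[aᵢ bᵢ cᵢ] = 0.
Here the determinant is 567.
Nonzero, so no common point exists.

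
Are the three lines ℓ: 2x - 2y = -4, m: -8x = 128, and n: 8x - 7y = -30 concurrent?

The three lines meet at one point iff the augmented coefficient matrix [aᵢ bᵢ cᵢ] has rank < 3, i.e. its determinant vanishes.
Here the determinant is 0.
It vanishes, so the lines are concurrent at (-16, -14).

Yes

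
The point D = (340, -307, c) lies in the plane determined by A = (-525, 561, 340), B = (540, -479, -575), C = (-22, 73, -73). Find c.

-543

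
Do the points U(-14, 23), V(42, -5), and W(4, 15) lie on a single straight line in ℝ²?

UV = (56, -28), UW = (18, -8).
If collinear, UW would be a scalar multiple of UV. But (56)·(-8) ≠ (-28)·(18) (difference 56), so they are not parallel; the points are not collinear.

No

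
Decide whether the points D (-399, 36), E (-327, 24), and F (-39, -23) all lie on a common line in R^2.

No

DE = (72, -12), DF = (360, -59).
If collinear, DF would be a scalar multiple of DE. But (72)·(-59) ≠ (-12)·(360) (difference 72), so they are not parallel; the points are not collinear.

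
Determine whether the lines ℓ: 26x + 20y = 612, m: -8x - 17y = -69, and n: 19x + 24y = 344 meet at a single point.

Yes

The three lines meet at one point iff the augmented coefficient matrix [aᵢ bᵢ cᵢ] has rank < 3, i.e. its determinant vanishes.
Here the determinant is 0.
It vanishes, so the lines are concurrent at (32, -11).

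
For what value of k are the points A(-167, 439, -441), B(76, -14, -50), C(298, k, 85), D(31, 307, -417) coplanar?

-249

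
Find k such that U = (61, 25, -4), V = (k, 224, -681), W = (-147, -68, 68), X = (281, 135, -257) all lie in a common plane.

425

The points are coplanar iff UV · (UW × UX) = 0.
Expanding, this is linear in k: (15609)k + (-6633825) = 0.
So k = 425.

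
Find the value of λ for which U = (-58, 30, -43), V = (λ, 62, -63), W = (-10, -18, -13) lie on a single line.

Collinearity requires UV × UW = 0; each component is linear in λ.
The y-component gives (-30)λ + (-2700) = 0, so λ = -90.
The remaining components then also vanish.

-90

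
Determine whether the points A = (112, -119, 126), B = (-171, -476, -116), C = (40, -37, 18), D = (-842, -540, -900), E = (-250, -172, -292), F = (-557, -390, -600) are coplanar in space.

Yes

The plane through A, B, C has normal n = AB × AC = (58400, -13140, -48910) and equation n·P = 1941800.
Checking the remaining points: n·D = 1941800, n·E = 1941800, n·F = 1941800.
All equal 1941800, so all 6 points lie in one plane.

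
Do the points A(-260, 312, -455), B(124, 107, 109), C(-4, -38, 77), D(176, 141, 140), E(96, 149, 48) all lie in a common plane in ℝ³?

No

The plane through A, B, C has normal n = AB × AC = (88340, -59904, -81920) and equation n·P = -4384848.
Checking the remaining points: n·D = -4367424, n·E = -4377216.
Since n·D = -4367424 ≠ -4384848, D is off the plane and the points are not all coplanar.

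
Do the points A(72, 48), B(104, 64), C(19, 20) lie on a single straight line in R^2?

AB = (32, 16), AC = (-53, -28).
det[AB; AC] = (32)(-28) − (16)(-53) = -48.
The determinant is nonzero, so they are not collinear.

No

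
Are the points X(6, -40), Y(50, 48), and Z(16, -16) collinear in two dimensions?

No

XY = (44, 88), XZ = (10, 24).
Twice the signed area of △XYZ is (44)(24) − (88)(10) = 176.
The area is nonzero, so the three points are not collinear.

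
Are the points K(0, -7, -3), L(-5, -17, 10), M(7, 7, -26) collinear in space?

KL = (-5, -10, 13), KM = (7, 14, -23).
Comparing components 2 and 3: (-10)(-23) − (13)(14) = 48 ≠ 0, so KL and KM are not parallel and the points are not collinear.

No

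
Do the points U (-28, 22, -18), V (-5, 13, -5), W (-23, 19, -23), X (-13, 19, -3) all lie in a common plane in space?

The four points are coplanar iff the 3×3 determinant with rows UV, UW, UX is zero.
Rows: (23, -9, 13), (5, -3, -5), (15, -3, 15).
Expanding along the first row: (23)(-60) − (-9)(150) + (13)(30) = 360.
Nonzero ⇒ not coplanar.

No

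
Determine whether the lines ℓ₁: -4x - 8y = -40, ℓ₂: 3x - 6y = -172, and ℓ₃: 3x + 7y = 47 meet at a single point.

No

Intersecting ℓ₁ and ℓ₂: solving the 2×2 system gives (x, y) = (-71/3, 101/6).
Substitute into ℓ₃: (3)(-71/3) + (7)(101/6) = 281/6.
But ℓ₃ requires 47 ≠ 281/6, so the three lines have no common point.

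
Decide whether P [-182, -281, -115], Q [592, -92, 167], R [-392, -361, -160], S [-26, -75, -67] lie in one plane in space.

No

With P as base: PQ = (774, 189, 282), PR = (-210, -80, -45), PS = (156, 206, 48).
PR × PS = (5430, 3060, -30780).
PQ · (PR × PS) = -3898800.
Since -3898800 ≠ 0, the four points are not coplanar.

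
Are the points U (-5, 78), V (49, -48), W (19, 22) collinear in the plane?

UV = (54, -126), UW = (24, -56).
Checking proportionality: UW = 4/9·UV, so the vectors are parallel and the points are collinear.

Yes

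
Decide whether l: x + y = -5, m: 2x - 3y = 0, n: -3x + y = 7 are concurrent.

Yes

Intersecting l and m: solving the 2×2 system gives (x, y) = (-3, -2).
Substitute into n: (-3)(-3) + (1)(-2) = 7.
This equals 7, so (-3, -2) lies on all three lines and they are concurrent.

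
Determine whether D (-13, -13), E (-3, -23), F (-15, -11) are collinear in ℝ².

DE = (10, -10), DF = (-2, 2).
det[DE; DF] = (10)(2) − (-10)(-2) = 0.
The determinant is zero, so the points are collinear.

Yes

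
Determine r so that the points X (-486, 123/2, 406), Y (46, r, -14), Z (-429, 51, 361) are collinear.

-73/2

Collinearity requires XY × XZ = 0; each component is linear in r.
The x-component gives (-45)r + (-3285/2) = 0, so r = -73/2.
The remaining components then also vanish.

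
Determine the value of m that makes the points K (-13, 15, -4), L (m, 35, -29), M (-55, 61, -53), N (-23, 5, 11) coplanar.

Normal to plane KMN: n = (200, 1120, 880); plane equation n·P = 10680.
Requiring n·L = 10680: (200)m + (13680) = 10680.
So m = -15.

-15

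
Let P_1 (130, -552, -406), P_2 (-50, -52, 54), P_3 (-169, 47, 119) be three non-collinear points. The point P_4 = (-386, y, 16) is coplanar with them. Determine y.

13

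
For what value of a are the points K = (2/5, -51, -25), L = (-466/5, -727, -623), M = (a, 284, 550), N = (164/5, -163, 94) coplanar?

108

Normal to plane KLN: n = (-147420, -41184/5, 161928/5); plane equation n·P = -2242656/5.
Requiring n·M = -2242656/5: (-147420)a + (77364144/5) = -2242656/5.
So a = 108.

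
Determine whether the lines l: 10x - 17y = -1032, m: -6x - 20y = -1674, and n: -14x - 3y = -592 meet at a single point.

The three lines meet at one point iff the augmented coefficient matrix [aᵢ bᵢ cᵢ] has rank < 3, i.e. its determinant vanishes.
Here the determinant is 536.
Nonzero, so no common point exists.

No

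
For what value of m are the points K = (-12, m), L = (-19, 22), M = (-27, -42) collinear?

78

The three points are collinear iff det[KL; KM] = 0.
This determinant is linear in m: (-8)m + (624) = 0, so m = 78.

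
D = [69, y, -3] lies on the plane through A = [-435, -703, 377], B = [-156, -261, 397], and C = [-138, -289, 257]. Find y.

The plane through A, B, C has equation −61320x + 39420y − 15768z = -6982596.
Substituting D: (39420)y + (-4183776) = -6982596, so y = -71.

-71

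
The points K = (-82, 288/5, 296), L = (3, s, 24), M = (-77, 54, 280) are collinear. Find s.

Direction KM = (5, -18/5, -16). From the x-coordinate of L, the parameter along the line is τ = (3 − (-82))/5 = 17.
Then s = 288/5 + 17·(-18/5) = -18/5.

-18/5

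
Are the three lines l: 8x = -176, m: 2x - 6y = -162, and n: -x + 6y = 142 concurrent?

Lines aᵢx + bᵢy = cᵢ with pairwise distinct directions are concurrent exactly when det[aᵢ bᵢ cᵢ] = 0.
Here the determinant is -96.
Nonzero, so no common point exists.

No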